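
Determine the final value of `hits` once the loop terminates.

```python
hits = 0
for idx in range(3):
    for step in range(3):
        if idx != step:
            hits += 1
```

Let's trace through this code step by step.

Initialize: hits = 0
Entering loop: for idx in range(3):
After iteration 1: idx = 0, hits = 2
After iteration 2: idx = 1, hits = 4
After iteration 3: idx = 2, hits = 6
Loop ends.

Final answer: 6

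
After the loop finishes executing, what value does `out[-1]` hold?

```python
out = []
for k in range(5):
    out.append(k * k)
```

Let's trace through this code step by step.

Initialize: out = []
Entering loop: for k in range(5):
After iteration 1: k = 0, out = [0]
After iteration 2: k = 1, out = [0, 1]
After iteration 3: k = 2, out = [0, 1, 4]
After iteration 4: k = 3, out = [0, 1, 4, 9]
After iteration 5: k = 4, out = [0, 1, 4, 9, 16]
Loop ends.
out[-1] = 16

Final answer: 16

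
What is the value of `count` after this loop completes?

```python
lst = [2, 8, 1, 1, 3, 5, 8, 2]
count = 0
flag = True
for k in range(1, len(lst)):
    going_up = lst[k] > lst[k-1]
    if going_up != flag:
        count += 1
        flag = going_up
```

Let's trace through this code step by step.

Initialize: lst = [2, 8, 1, 1, 3, 5, 8, 2]
Initialize: count = 0
Initialize: flag = True
Entering loop: for k in range(1, len(lst)):
After iteration 1: k = 1, count = 0, flag = True, going_up = True
After iteration 2: k = 2, count = 1, flag = False, going_up = False
After iteration 3: k = 3, count = 1, flag = False, going_up = False
After iteration 4: k = 4, count = 2, flag = True, going_up = True
After iteration 5: k = 5, count = 2, flag = True, going_up = True
After iteration 6: k = 6, count = 2, flag = True, going_up = True
After iteration 7: k = 7, count = 3, flag = False, going_up = False
Loop ends.

Final answer: 3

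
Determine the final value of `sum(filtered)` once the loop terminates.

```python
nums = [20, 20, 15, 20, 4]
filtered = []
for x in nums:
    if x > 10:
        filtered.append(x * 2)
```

Let's trace through this code step by step.

Initialize: nums = [20, 20, 15, 20, 4]
Initialize: filtered = []
Entering loop: for x in nums:
After iteration 1: x = 20, filtered = [40]
After iteration 2: x = 20, filtered = [40, 40]
After iteration 3: x = 15, filtered = [40, 40, 30]
After iteration 4: x = 20, filtered = [40, 40, 30, 40]
After iteration 5: x = 4, filtered = [40, 40, 30, 40]
Loop ends.
sum(filtered) = 150

Final answer: 150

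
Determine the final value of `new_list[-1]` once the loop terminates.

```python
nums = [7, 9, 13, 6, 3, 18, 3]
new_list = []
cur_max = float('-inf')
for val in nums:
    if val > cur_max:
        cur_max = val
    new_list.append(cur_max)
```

Let's trace through this code step by step.

Initialize: nums = [7, 9, 13, 6, 3, 18, 3]
Initialize: new_list = []
Initialize: cur_max = -inf
Entering loop: for val in nums:
After iteration 1: val = 7, new_list = [7], cur_max = 7
After iteration 2: val = 9, new_list = [7, 9], cur_max = 9
After iteration 3: val = 13, new_list = [7, 9, 13], cur_max = 13
After iteration 4: val = 6, new_list = [7, 9, 13, 13], cur_max = 13
After iteration 5: val = 3, new_list = [7, 9, 13, 13, 13], cur_max = 13
After iteration 6: val = 18, new_list = [7, 9, 13, 13, 13, 18], cur_max = 18
After iteration 7: val = 3, new_list = [7, 9, 13, 13, 13, 18, 18], cur_max = 18
Loop ends.
new_list[-1] = 18

Final answer: 18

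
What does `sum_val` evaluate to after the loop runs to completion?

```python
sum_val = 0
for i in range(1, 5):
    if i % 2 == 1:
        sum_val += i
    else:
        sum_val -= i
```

Let's trace through this code step by step.

Initialize: sum_val = 0
Entering loop: for i in range(1, 5):
After iteration 1: i = 1, sum_val = 1
After iteration 2: i = 2, sum_val = -1
After iteration 3: i = 3, sum_val = 2
After iteration 4: i = 4, sum_val = -2
Loop ends.

Final answer: -2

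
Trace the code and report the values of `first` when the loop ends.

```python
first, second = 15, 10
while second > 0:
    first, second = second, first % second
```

Let's trace through this code step by step.

Initialize: first = 15
Initialize: second = 10
Entering loop: while second > 0:
After iteration 1: first = 10, second = 5
After iteration 2: first = 5, second = 0
Loop ends.

Final answer: 5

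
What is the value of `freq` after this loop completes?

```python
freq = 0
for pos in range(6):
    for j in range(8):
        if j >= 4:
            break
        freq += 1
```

Let's trace through this code step by step.

Initialize: freq = 0
Entering loop: for pos in range(6):
After iteration 1: pos = 0, freq = 4
After iteration 2: pos = 1, freq = 8
After iteration 3: pos = 2, freq = 12
After iteration 4: pos = 3, freq = 16
After iteration 5: pos = 4, freq = 20
After iteration 6: pos = 5, freq = 24
Loop ends.

Final answer: 24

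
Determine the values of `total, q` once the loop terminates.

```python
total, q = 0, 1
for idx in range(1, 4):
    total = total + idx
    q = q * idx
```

Let's trace through this code step by step.

Initialize: total = 0
Initialize: q = 1
Entering loop: for idx in range(1, 4):
After iteration 1: idx = 1, total = 1, q = 1
After iteration 2: idx = 2, total = 3, q = 2
After iteration 3: idx = 3, total = 6, q = 6
Loop ends.

Final answer: 6, 6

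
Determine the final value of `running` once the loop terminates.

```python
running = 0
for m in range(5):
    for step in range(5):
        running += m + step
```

Let's trace through this code step by step.

Initialize: running = 0
Entering loop: for m in range(5):
After iteration 1: m = 0, running = 10
After iteration 2: m = 1, running = 25
After iteration 3: m = 2, running = 45
After iteration 4: m = 3, running = 70
After iteration 5: m = 4, running = 100
Loop ends.

Final answer: 100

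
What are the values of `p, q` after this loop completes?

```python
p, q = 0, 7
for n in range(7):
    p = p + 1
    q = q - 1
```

Let's trace through this code step by step.

Initialize: p = 0
Initialize: q = 7
Entering loop: for n in range(7):
After iteration 1: n = 0, p = 1, q = 6
After iteration 2: n = 1, p = 2, q = 5
After iteration 3: n = 2, p = 3, q = 4
After iteration 4: n = 3, p = 4, q = 3
After iteration 5: n = 4, p = 5, q = 2
After iteration 6: n = 5, p = 6, q = 1
After iteration 7: n = 6, p = 7, q = 0
Loop ends.

Final answer: 7, 0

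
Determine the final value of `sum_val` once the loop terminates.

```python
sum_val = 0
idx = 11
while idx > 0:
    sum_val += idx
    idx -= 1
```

Let's trace through this code step by step.

Initialize: sum_val = 0
Initialize: idx = 11
Entering loop: while idx > 0:
After iteration 1: sum_val = 11, idx = 10
After iteration 2: sum_val = 21, idx = 9
After iteration 3: sum_val = 30, idx = 8
After iteration 4: sum_val = 38, idx = 7
After iteration 5: sum_val = 45, idx = 6
After iteration 6: sum_val = 51, idx = 5
After iteration 7: sum_val = 56, idx = 4
After iteration 8: sum_val = 60, idx = 3
After iteration 9: sum_val = 63, idx = 2
After iteration 10: sum_val = 65, idx = 1
After iteration 11: sum_val = 66, idx = 0
Loop ends.

Final answer: 66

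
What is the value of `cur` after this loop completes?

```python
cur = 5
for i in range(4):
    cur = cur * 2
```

Let's trace through this code step by step.

Initialize: cur = 5
Entering loop: for i in range(4):
After iteration 1: i = 0, cur = 10
After iteration 2: i = 1, cur = 20
After iteration 3: i = 2, cur = 40
After iteration 4: i = 3, cur = 80
Loop ends.

Final answer: 80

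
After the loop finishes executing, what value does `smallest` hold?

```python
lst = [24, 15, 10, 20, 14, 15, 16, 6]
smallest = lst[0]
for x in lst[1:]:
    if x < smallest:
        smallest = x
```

Let's trace through this code step by step.

Initialize: lst = [24, 15, 10, 20, 14, 15, 16, 6]
Initialize: smallest = 24
Entering loop: for x in lst[1:]:
After iteration 1: x = 15, smallest = 15
After iteration 2: x = 10, smallest = 10
After iteration 3: x = 20, smallest = 10
After iteration 4: x = 14, smallest = 10
After iteration 5: x = 15, smallest = 10
After iteration 6: x = 16, smallest = 10
After iteration 7: x = 6, smallest = 6
Loop ends.

Final answer: 6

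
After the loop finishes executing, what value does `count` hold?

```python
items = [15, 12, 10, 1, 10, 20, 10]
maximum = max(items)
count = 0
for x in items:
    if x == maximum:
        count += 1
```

Let's trace through this code step by step.

Initialize: items = [15, 12, 10, 1, 10, 20, 10]
Initialize: maximum = 20
Initialize: count = 0
Entering loop: for x in items:
After iteration 1: x = 15, count = 0
After iteration 2: x = 12, count = 0
After iteration 3: x = 10, count = 0
After iteration 4: x = 1, count = 0
After iteration 5: x = 10, count = 0
After iteration 6: x = 20, count = 1
After iteration 7: x = 10, count = 1
Loop ends.

Final answer: 1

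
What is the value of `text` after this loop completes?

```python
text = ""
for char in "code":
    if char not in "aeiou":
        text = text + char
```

Let's trace through this code step by step.

Initialize: text = ''
Entering loop: for char in "code":
After iteration 1: char = 'c', text = 'c'
After iteration 2: char = 'o', text = 'c'
After iteration 3: char = 'd', text = 'cd'
After iteration 4: char = 'e', text = 'cd'
Loop ends.

Final answer: 'cd'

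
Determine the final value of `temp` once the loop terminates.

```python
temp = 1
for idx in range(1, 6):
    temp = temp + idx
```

Let's trace through this code step by step.

Initialize: temp = 1
Entering loop: for idx in range(1, 6):
After iteration 1: idx = 1, temp = 2
After iteration 2: idx = 2, temp = 4
After iteration 3: idx = 3, temp = 7
After iteration 4: idx = 4, temp = 11
After iteration 5: idx = 5, temp = 16
Loop ends.

Final answer: 16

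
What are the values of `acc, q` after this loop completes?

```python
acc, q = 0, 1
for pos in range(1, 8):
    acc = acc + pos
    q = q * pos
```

Let's trace through this code step by step.

Initialize: acc = 0
Initialize: q = 1
Entering loop: for pos in range(1, 8):
After iteration 1: pos = 1, acc = 1, q = 1
After iteration 2: pos = 2, acc = 3, q = 2
After iteration 3: pos = 3, acc = 6, q = 6
After iteration 4: pos = 4, acc = 10, q = 24
After iteration 5: pos = 5, acc = 15, q = 120
After iteration 6: pos = 6, acc = 21, q = 720
After iteration 7: pos = 7, acc = 28, q = 5040
Loop ends.

Final answer: 28, 5040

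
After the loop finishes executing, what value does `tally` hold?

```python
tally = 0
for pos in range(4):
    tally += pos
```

Let's trace through this code step by step.

Initialize: tally = 0
Entering loop: for pos in range(4):
After iteration 1: pos = 0, tally = 0
After iteration 2: pos = 1, tally = 1
After iteration 3: pos = 2, tally = 3
After iteration 4: pos = 3, tally = 6
Loop ends.

Final answer: 6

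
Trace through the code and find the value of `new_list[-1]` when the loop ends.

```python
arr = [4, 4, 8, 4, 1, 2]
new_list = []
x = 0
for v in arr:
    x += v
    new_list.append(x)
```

Let's trace through this code step by step.

Initialize: arr = [4, 4, 8, 4, 1, 2]
Initialize: new_list = []
Initialize: x = 0
Entering loop: for v in arr:
After iteration 1: v = 4, new_list = [4], x = 4
After iteration 2: v = 4, new_list = [4, 8], x = 8
After iteration 3: v = 8, new_list = [4, 8, 16], x = 16
After iteration 4: v = 4, new_list = [4, 8, 16, 20], x = 20
After iteration 5: v = 1, new_list = [4, 8, 16, 20, 21], x = 21
After iteration 6: v = 2, new_list = [4, 8, 16, 20, 21, 23], x = 23
Loop ends.
new_list[-1] = 23

Final answer: 23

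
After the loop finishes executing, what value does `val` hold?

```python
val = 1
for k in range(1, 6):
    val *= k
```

Let's trace through this code step by step.

Initialize: val = 1
Entering loop: for k in range(1, 6):
After iteration 1: k = 1, val = 1
After iteration 2: k = 2, val = 2
After iteration 3: k = 3, val = 6
After iteration 4: k = 4, val = 24
After iteration 5: k = 5, val = 120
Loop ends.

Final answer: 120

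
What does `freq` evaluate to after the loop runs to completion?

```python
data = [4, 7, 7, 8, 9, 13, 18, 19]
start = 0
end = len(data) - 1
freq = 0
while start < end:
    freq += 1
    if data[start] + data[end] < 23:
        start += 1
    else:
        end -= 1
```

Let's trace through this code step by step.

Initialize: data = [4, 7, 7, 8, 9, 13, 18, 19]
Initialize: start = 0
Initialize: end = 7
Initialize: freq = 0
Entering loop: while start < end:
After iteration 1: start = 0, end = 6, freq = 1
After iteration 2: start = 1, end = 6, freq = 2
After iteration 3: start = 1, end = 5, freq = 3
After iteration 4: start = 2, end = 5, freq = 4
After iteration 5: start = 3, end = 5, freq = 5
After iteration 6: start = 4, end = 5, freq = 6
After iteration 7: start = 5, end = 5, freq = 7
Loop ends.

Final answer: 7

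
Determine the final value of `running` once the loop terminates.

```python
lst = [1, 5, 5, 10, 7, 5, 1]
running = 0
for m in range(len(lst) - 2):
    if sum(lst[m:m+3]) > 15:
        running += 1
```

Let's trace through this code step by step.

Initialize: lst = [1, 5, 5, 10, 7, 5, 1]
Initialize: running = 0
Entering loop: for m in range(len(lst) - 2):
After iteration 1: m = 0, running = 0
After iteration 2: m = 1, running = 1
After iteration 3: m = 2, running = 2
After iteration 4: m = 3, running = 3
After iteration 5: m = 4, running = 3
Loop ends.

Final answer: 3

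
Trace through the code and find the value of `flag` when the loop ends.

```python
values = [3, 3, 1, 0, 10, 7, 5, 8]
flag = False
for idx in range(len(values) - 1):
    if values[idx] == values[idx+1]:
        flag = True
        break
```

Let's trace through this code step by step.

Initialize: values = [3, 3, 1, 0, 10, 7, 5, 8]
Initialize: flag = False
Entering loop: for idx in range(len(values) - 1):
After iteration 1: idx = 0, flag = True
Loop ends.

Final answer: True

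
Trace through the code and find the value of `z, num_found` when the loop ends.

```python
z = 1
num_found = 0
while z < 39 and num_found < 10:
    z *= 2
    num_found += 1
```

Let's trace through this code step by step.

Initialize: z = 1
Initialize: num_found = 0
Entering loop: while z < 39 and num_found < 10:
After iteration 1: z = 2, num_found = 1
After iteration 2: z = 4, num_found = 2
After iteration 3: z = 8, num_found = 3
After iteration 4: z = 16, num_found = 4
After iteration 5: z = 32, num_found = 5
After iteration 6: z = 64, num_found = 6
Loop ends.

Final answer: 64, 6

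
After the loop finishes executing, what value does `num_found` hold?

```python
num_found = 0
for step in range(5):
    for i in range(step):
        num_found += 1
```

Let's trace through this code step by step.

Initialize: num_found = 0
Entering loop: for step in range(5):
After iteration 1: step = 0, num_found = 0
After iteration 2: step = 1, num_found = 1, i = 0
After iteration 3: step = 2, num_found = 3, i = 1
After iteration 4: step = 3, num_found = 6, i = 2
After iteration 5: step = 4, num_found = 10, i = 3
Loop ends.

Final answer: 10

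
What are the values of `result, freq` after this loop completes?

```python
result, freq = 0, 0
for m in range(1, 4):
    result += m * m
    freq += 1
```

Let's trace through this code step by step.

Initialize: result = 0
Initialize: freq = 0
Entering loop: for m in range(1, 4):
After iteration 1: m = 1, result = 1, freq = 1
After iteration 2: m = 2, result = 5, freq = 2
After iteration 3: m = 3, result = 14, freq = 3
Loop ends.

Final answer: 14, 3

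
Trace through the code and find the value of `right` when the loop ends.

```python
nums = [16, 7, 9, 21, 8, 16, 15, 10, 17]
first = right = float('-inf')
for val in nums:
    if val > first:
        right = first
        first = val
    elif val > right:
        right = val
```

Let's trace through this code step by step.

Initialize: nums = [16, 7, 9, 21, 8, 16, 15, 10, 17]
Initialize: first = -inf
Initialize: right = -inf
Entering loop: for val in nums:
After iteration 1: val = 16, first = 16, right = -inf
After iteration 2: val = 7, first = 16, right = 7
After iteration 3: val = 9, first = 16, right = 9
After iteration 4: val = 21, first = 21, right = 16
After iteration 5: val = 8, first = 21, right = 16
After iteration 6: val = 16, first = 21, right = 16
After iteration 7: val = 15, first = 21, right = 16
After iteration 8: val = 10, first = 21, right = 16
After iteration 9: val = 17, first = 21, right = 17
Loop ends.

Final answer: 17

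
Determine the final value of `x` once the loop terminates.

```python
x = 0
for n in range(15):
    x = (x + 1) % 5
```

Let's trace through this code step by step.

Initialize: x = 0
Entering loop: for n in range(15):
After iteration 1: n = 0, x = 1
After iteration 2: n = 1, x = 2
After iteration 3: n = 2, x = 3
After iteration 4: n = 3, x = 4
After iteration 5: n = 4, x = 0
After iteration 6: n = 5, x = 1
After iteration 7: n = 6, x = 2
After iteration 8: n = 7, x = 3
After iteration 9: n = 8, x = 4
After iteration 10: n = 9, x = 0
After iteration 11: n = 10, x = 1
After iteration 12: n = 11, x = 2
After iteration 13: n = 12, x = 3
After iteration 14: n = 13, x = 4
After iteration 15: n = 14, x = 0
Loop ends.

Final answer: 0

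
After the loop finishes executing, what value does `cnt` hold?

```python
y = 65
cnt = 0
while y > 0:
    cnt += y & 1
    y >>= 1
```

Let's trace through this code step by step.

Initialize: y = 65
Initialize: cnt = 0
Entering loop: while y > 0:
After iteration 1: y = 32, cnt = 1
After iteration 2: y = 16, cnt = 1
After iteration 3: y = 8, cnt = 1
After iteration 4: y = 4, cnt = 1
After iteration 5: y = 2, cnt = 1
After iteration 6: y = 1, cnt = 1
After iteration 7: y = 0, cnt = 2
Loop ends.

Final answer: 2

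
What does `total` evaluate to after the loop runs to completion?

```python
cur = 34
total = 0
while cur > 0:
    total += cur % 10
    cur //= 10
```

Let's trace through this code step by step.

Initialize: cur = 34
Initialize: total = 0
Entering loop: while cur > 0:
After iteration 1: cur = 3, total = 4
After iteration 2: cur = 0, total = 7
Loop ends.

Final answer: 7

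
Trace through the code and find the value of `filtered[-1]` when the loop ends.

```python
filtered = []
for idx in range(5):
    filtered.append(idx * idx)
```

Let's trace through this code step by step.

Initialize: filtered = []
Entering loop: for idx in range(5):
After iteration 1: idx = 0, filtered = [0]
After iteration 2: idx = 1, filtered = [0, 1]
After iteration 3: idx = 2, filtered = [0, 1, 4]
After iteration 4: idx = 3, filtered = [0, 1, 4, 9]
After iteration 5: idx = 4, filtered = [0, 1, 4, 9, 16]
Loop ends.
filtered[-1] = 16

Final answer: 16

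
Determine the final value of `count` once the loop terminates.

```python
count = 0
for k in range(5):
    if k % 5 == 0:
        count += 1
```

Let's trace through this code step by step.

Initialize: count = 0
Entering loop: for k in range(5):
After iteration 1: k = 0, count = 1
After iteration 2: k = 1, count = 1
After iteration 3: k = 2, count = 1
After iteration 4: k = 3, count = 1
After iteration 5: k = 4, count = 1
Loop ends.

Final answer: 1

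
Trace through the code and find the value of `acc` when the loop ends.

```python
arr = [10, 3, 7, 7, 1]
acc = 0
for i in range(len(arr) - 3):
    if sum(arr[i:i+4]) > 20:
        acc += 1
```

Let's trace through this code step by step.

Initialize: arr = [10, 3, 7, 7, 1]
Initialize: acc = 0
Entering loop: for i in range(len(arr) - 3):
After iteration 1: i = 0, acc = 1
After iteration 2: i = 1, acc = 1
Loop ends.

Final answer: 1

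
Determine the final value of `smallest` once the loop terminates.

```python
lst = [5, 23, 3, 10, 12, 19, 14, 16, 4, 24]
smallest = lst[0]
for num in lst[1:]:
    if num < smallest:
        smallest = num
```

Let's trace through this code step by step.

Initialize: lst = [5, 23, 3, 10, 12, 19, 14, 16, 4, 24]
Initialize: smallest = 5
Entering loop: for num in lst[1:]:
After iteration 1: num = 23, smallest = 5
After iteration 2: num = 3, smallest = 3
After iteration 3: num = 10, smallest = 3
After iteration 4: num = 12, smallest = 3
After iteration 5: num = 19, smallest = 3
After iteration 6: num = 14, smallest = 3
After iteration 7: num = 16, smallest = 3
After iteration 8: num = 4, smallest = 3
After iteration 9: num = 24, smallest = 3
Loop ends.

Final answer: 3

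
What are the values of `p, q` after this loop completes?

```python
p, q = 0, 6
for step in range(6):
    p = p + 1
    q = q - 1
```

Let's trace through this code step by step.

Initialize: p = 0
Initialize: q = 6
Entering loop: for step in range(6):
After iteration 1: step = 0, p = 1, q = 5
After iteration 2: step = 1, p = 2, q = 4
After iteration 3: step = 2, p = 3, q = 3
After iteration 4: step = 3, p = 4, q = 2
After iteration 5: step = 4, p = 5, q = 1
After iteration 6: step = 5, p = 6, q = 0
Loop ends.

Final answer: 6, 0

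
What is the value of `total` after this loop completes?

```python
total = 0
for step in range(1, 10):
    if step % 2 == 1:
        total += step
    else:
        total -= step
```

Let's trace through this code step by step.

Initialize: total = 0
Entering loop: for step in range(1, 10):
After iteration 1: step = 1, total = 1
After iteration 2: step = 2, total = -1
After iteration 3: step = 3, total = 2
After iteration 4: step = 4, total = -2
After iteration 5: step = 5, total = 3
After iteration 6: step = 6, total = -3
After iteration 7: step = 7, total = 4
After iteration 8: step = 8, total = -4
After iteration 9: step = 9, total = 5
Loop ends.

Final answer: 5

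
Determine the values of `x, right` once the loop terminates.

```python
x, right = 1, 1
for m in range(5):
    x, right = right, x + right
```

Let's trace through this code step by step.

Initialize: x = 1
Initialize: right = 1
Entering loop: for m in range(5):
After iteration 1: m = 0, x = 1, right = 2
After iteration 2: m = 1, x = 2, right = 3
After iteration 3: m = 2, x = 3, right = 5
After iteration 4: m = 3, x = 5, right = 8
After iteration 5: m = 4, x = 8, right = 13
Loop ends.

Final answer: 8, 13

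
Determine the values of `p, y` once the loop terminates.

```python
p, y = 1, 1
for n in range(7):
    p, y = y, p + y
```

Let's trace through this code step by step.

Initialize: p = 1
Initialize: y = 1
Entering loop: for n in range(7):
After iteration 1: n = 0, p = 1, y = 2
After iteration 2: n = 1, p = 2, y = 3
After iteration 3: n = 2, p = 3, y = 5
After iteration 4: n = 3, p = 5, y = 8
After iteration 5: n = 4, p = 8, y = 13
After iteration 6: n = 5, p = 13, y = 21
After iteration 7: n = 6, p = 21, y = 34
Loop ends.

Final answer: 21, 34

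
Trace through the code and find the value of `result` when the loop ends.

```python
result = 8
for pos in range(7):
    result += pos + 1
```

Let's trace through this code step by step.

Initialize: result = 8
Entering loop: for pos in range(7):
After iteration 1: pos = 0, result = 9
After iteration 2: pos = 1, result = 11
After iteration 3: pos = 2, result = 14
After iteration 4: pos = 3, result = 18
After iteration 5: pos = 4, result = 23
After iteration 6: pos = 5, result = 29
After iteration 7: pos = 6, result = 36
Loop ends.

Final answer: 36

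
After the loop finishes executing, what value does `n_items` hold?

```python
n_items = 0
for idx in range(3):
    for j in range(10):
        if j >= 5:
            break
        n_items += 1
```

Let's trace through this code step by step.

Initialize: n_items = 0
Entering loop: for idx in range(3):
After iteration 1: idx = 0, n_items = 5
After iteration 2: idx = 1, n_items = 10
After iteration 3: idx = 2, n_items = 15
Loop ends.

Final answer: 15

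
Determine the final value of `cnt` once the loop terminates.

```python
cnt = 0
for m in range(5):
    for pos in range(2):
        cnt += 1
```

Let's trace through this code step by step.

Initialize: cnt = 0
Entering loop: for m in range(5):
After iteration 1: m = 0, cnt = 2
After iteration 2: m = 1, cnt = 4
After iteration 3: m = 2, cnt = 6
After iteration 4: m = 3, cnt = 8
After iteration 5: m = 4, cnt = 10
Loop ends.

Final answer: 10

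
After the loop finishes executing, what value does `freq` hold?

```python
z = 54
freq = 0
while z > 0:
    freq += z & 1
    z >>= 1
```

Let's trace through this code step by step.

Initialize: z = 54
Initialize: freq = 0
Entering loop: while z > 0:
After iteration 1: z = 27, freq = 0
After iteration 2: z = 13, freq = 1
After iteration 3: z = 6, freq = 2
After iteration 4: z = 3, freq = 2
After iteration 5: z = 1, freq = 3
After iteration 6: z = 0, freq = 4
Loop ends.

Final answer: 4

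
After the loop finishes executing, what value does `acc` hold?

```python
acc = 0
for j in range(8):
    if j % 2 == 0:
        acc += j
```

Let's trace through this code step by step.

Initialize: acc = 0
Entering loop: for j in range(8):
After iteration 1: j = 0, acc = 0
After iteration 2: j = 1, acc = 0
After iteration 3: j = 2, acc = 2
After iteration 4: j = 3, acc = 2
After iteration 5: j = 4, acc = 6
After iteration 6: j = 5, acc = 6
After iteration 7: j = 6, acc = 12
After iteration 8: j = 7, acc = 12
Loop ends.

Final answer: 12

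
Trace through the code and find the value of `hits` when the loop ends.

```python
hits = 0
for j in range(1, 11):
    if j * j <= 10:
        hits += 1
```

Let's trace through this code step by step.

Initialize: hits = 0
Entering loop: for j in range(1, 11):
After iteration 1: j = 1, hits = 1
After iteration 2: j = 2, hits = 2
After iteration 3: j = 3, hits = 3
After iteration 4: j = 4, hits = 3
After iteration 5: j = 5, hits = 3
After iteration 6: j = 6, hits = 3
After iteration 7: j = 7, hits = 3
After iteration 8: j = 8, hits = 3
After iteration 9: j = 9, hits = 3
After iteration 10: j = 10, hits = 3
Loop ends.

Final answer: 3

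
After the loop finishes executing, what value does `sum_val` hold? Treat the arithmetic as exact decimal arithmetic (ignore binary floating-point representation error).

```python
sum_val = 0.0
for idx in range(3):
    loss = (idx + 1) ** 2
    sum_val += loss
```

Let's trace through this code step by step.

Initialize: sum_val = 0.0
Entering loop: for idx in range(3):
After iteration 1: idx = 0, sum_val = 1.0, loss = 1
After iteration 2: idx = 1, sum_val = 5.0, loss = 4
After iteration 3: idx = 2, sum_val = 14.0, loss = 9
Loop ends.

Final answer: 14.0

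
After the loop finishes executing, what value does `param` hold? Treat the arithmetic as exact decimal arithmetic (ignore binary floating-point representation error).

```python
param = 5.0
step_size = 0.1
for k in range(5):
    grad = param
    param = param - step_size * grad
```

Let's trace through this code step by step.

Initialize: param = 5.0
Initialize: step_size = 0.1
Entering loop: for k in range(5):
After iteration 1: k = 0, param = 4.5, grad = 5.0
After iteration 2: k = 1, param = 4.05, grad = 4.5
After iteration 3: k = 2, param = 3.645, grad = 4.05
After iteration 4: k = 3, param = 3.2805, grad = 3.645
After iteration 5: k = 4, param = 2.95245, grad = 3.2805
Loop ends.

Final answer: 2.95245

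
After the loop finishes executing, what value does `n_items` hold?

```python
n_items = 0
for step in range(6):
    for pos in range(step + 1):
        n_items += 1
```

Let's trace through this code step by step.

Initialize: n_items = 0
Entering loop: for step in range(6):
After iteration 1: step = 0, n_items = 1, pos = 0
After iteration 2: step = 1, n_items = 3, pos = 1
After iteration 3: step = 2, n_items = 6, pos = 2
After iteration 4: step = 3, n_items = 10, pos = 3
After iteration 5: step = 4, n_items = 15, pos = 4
After iteration 6: step = 5, n_items = 21, pos = 5
Loop ends.

Final answer: 21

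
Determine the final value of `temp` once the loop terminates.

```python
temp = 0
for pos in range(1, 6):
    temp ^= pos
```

Let's trace through this code step by step.

Initialize: temp = 0
Entering loop: for pos in range(1, 6):
After iteration 1: pos = 1, temp = 1
After iteration 2: pos = 2, temp = 3
After iteration 3: pos = 3, temp = 0
After iteration 4: pos = 4, temp = 4
After iteration 5: pos = 5, temp = 1
Loop ends.

Final answer: 1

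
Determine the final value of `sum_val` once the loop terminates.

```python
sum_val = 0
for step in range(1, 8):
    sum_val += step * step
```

Let's trace through this code step by step.

Initialize: sum_val = 0
Entering loop: for step in range(1, 8):
After iteration 1: step = 1, sum_val = 1
After iteration 2: step = 2, sum_val = 5
After iteration 3: step = 3, sum_val = 14
After iteration 4: step = 4, sum_val = 30
After iteration 5: step = 5, sum_val = 55
After iteration 6: step = 6, sum_val = 91
After iteration 7: step = 7, sum_val = 140
Loop ends.

Final answer: 140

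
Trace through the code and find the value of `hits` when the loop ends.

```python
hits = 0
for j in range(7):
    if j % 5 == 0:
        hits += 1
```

Let's trace through this code step by step.

Initialize: hits = 0
Entering loop: for j in range(7):
After iteration 1: j = 0, hits = 1
After iteration 2: j = 1, hits = 1
After iteration 3: j = 2, hits = 1
After iteration 4: j = 3, hits = 1
After iteration 5: j = 4, hits = 1
After iteration 6: j = 5, hits = 2
After iteration 7: j = 6, hits = 2
Loop ends.

Final answer: 2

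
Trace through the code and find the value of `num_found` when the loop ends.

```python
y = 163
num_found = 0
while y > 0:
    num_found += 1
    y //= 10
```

Let's trace through this code step by step.

Initialize: y = 163
Initialize: num_found = 0
Entering loop: while y > 0:
After iteration 1: y = 16, num_found = 1
After iteration 2: y = 1, num_found = 2
After iteration 3: y = 0, num_found = 3
Loop ends.

Final answer: 3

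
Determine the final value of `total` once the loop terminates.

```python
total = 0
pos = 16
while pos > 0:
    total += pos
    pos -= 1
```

Let's trace through this code step by step.

Initialize: total = 0
Initialize: pos = 16
Entering loop: while pos > 0:
After iteration 1: total = 16, pos = 15
After iteration 2: total = 31, pos = 14
After iteration 3: total = 45, pos = 13
After iteration 4: total = 58, pos = 12
After iteration 5: total = 70, pos = 11
After iteration 6: total = 81, pos = 10
After iteration 7: total = 91, pos = 9
After iteration 8: total = 100, pos = 8
After iteration 9: total = 108, pos = 7
After iteration 10: total = 115, pos = 6
After iteration 11: total = 121, pos = 5
After iteration 12: total = 126, pos = 4
After iteration 13: total = 130, pos = 3
After iteration 14: total = 133, pos = 2
After iteration 15: total = 135, pos = 1
After iteration 16: total = 136, pos = 0
Loop ends.

Final answer: 136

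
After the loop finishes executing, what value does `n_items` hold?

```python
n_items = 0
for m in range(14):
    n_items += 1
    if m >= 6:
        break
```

Let's trace through this code step by step.

Initialize: n_items = 0
Entering loop: for m in range(14):
After iteration 1: m = 0, n_items = 1
After iteration 2: m = 1, n_items = 2
After iteration 3: m = 2, n_items = 3
After iteration 4: m = 3, n_items = 4
After iteration 5: m = 4, n_items = 5
After iteration 6: m = 5, n_items = 6
After iteration 7: m = 6, n_items = 7
Loop ends.

Final answer: 7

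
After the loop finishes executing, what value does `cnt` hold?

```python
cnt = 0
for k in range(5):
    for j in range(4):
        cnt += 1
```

Let's trace through this code step by step.

Initialize: cnt = 0
Entering loop: for k in range(5):
After iteration 1: k = 0, cnt = 4
After iteration 2: k = 1, cnt = 8
After iteration 3: k = 2, cnt = 12
After iteration 4: k = 3, cnt = 16
After iteration 5: k = 4, cnt = 20
Loop ends.

Final answer: 20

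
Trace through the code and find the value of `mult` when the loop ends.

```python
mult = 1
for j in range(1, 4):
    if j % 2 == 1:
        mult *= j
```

Let's trace through this code step by step.

Initialize: mult = 1
Entering loop: for j in range(1, 4):
After iteration 1: j = 1, mult = 1
After iteration 2: j = 2, mult = 1
After iteration 3: j = 3, mult = 3
Loop ends.

Final answer: 3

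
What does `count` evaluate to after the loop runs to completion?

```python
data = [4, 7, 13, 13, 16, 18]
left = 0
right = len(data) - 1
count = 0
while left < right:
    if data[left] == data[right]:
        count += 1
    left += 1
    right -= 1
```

Let's trace through this code step by step.

Initialize: data = [4, 7, 13, 13, 16, 18]
Initialize: left = 0
Initialize: right = 5
Initialize: count = 0
Entering loop: while left < right:
After iteration 1: left = 1, right = 4, count = 0
After iteration 2: left = 2, right = 3, count = 0
After iteration 3: left = 3, right = 2, count = 1
Loop ends.

Final answer: 1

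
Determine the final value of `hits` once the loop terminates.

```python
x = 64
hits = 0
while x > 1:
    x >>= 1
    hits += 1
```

Let's trace through this code step by step.

Initialize: x = 64
Initialize: hits = 0
Entering loop: while x > 1:
After iteration 1: x = 32, hits = 1
After iteration 2: x = 16, hits = 2
After iteration 3: x = 8, hits = 3
After iteration 4: x = 4, hits = 4
After iteration 5: x = 2, hits = 5
After iteration 6: x = 1, hits = 6
Loop ends.

Final answer: 6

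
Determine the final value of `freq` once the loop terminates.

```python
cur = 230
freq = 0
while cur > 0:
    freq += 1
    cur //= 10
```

Let's trace through this code step by step.

Initialize: cur = 230
Initialize: freq = 0
Entering loop: while cur > 0:
After iteration 1: cur = 23, freq = 1
After iteration 2: cur = 2, freq = 2
After iteration 3: cur = 0, freq = 3
Loop ends.

Final answer: 3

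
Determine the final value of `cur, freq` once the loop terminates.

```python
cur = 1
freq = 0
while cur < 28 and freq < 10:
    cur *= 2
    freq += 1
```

Let's trace through this code step by step.

Initialize: cur = 1
Initialize: freq = 0
Entering loop: while cur < 28 and freq < 10:
After iteration 1: cur = 2, freq = 1
After iteration 2: cur = 4, freq = 2
After iteration 3: cur = 8, freq = 3
After iteration 4: cur = 16, freq = 4
After iteration 5: cur = 32, freq = 5
Loop ends.

Final answer: 32, 5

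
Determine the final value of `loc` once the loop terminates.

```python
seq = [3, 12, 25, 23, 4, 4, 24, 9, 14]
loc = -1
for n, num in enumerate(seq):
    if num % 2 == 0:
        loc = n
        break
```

Let's trace through this code step by step.

Initialize: seq = [3, 12, 25, 23, 4, 4, 24, 9, 14]
Initialize: loc = -1
Entering loop: for n, num in enumerate(seq):
After iteration 1: n = 0, num = 3, loc = -1
After iteration 2: n = 1, num = 12, loc = 1
Loop ends.

Final answer: 1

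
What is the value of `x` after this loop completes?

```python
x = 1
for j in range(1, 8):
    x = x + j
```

Let's trace through this code step by step.

Initialize: x = 1
Entering loop: for j in range(1, 8):
After iteration 1: j = 1, x = 2
After iteration 2: j = 2, x = 4
After iteration 3: j = 3, x = 7
After iteration 4: j = 4, x = 11
After iteration 5: j = 5, x = 16
After iteration 6: j = 6, x = 22
After iteration 7: j = 7, x = 29
Loop ends.

Final answer: 29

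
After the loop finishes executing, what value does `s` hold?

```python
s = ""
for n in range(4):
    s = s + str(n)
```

Let's trace through this code step by step.

Initialize: s = ''
Entering loop: for n in range(4):
After iteration 1: n = 0, s = '0'
After iteration 2: n = 1, s = '01'
After iteration 3: n = 2, s = '012'
After iteration 4: n = 3, s = '0123'
Loop ends.

Final answer: '0123'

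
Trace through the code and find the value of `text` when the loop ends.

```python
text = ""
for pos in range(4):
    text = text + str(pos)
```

Let's trace through this code step by step.

Initialize: text = ''
Entering loop: for pos in range(4):
After iteration 1: pos = 0, text = '0'
After iteration 2: pos = 1, text = '01'
After iteration 3: pos = 2, text = '012'
After iteration 4: pos = 3, text = '0123'
Loop ends.

Final answer: '0123'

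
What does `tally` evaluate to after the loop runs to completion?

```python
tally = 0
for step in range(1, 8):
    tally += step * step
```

Let's trace through this code step by step.

Initialize: tally = 0
Entering loop: for step in range(1, 8):
After iteration 1: step = 1, tally = 1
After iteration 2: step = 2, tally = 5
After iteration 3: step = 3, tally = 14
After iteration 4: step = 4, tally = 30
After iteration 5: step = 5, tally = 55
After iteration 6: step = 6, tally = 91
After iteration 7: step = 7, tally = 140
Loop ends.

Final answer: 140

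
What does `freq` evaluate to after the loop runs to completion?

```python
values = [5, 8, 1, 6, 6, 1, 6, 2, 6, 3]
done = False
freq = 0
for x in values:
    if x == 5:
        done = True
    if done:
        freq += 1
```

Let's trace through this code step by step.

Initialize: values = [5, 8, 1, 6, 6, 1, 6, 2, 6, 3]
Initialize: done = False
Initialize: freq = 0
Entering loop: for x in values:
After iteration 1: x = 5, done = True, freq = 1
After iteration 2: x = 8, done = True, freq = 2
After iteration 3: x = 1, done = True, freq = 3
After iteration 4: x = 6, done = True, freq = 4
After iteration 5: x = 6, done = True, freq = 5
After iteration 6: x = 1, done = True, freq = 6
After iteration 7: x = 6, done = True, freq = 7
After iteration 8: x = 2, done = True, freq = 8
After iteration 9: x = 6, done = True, freq = 9
After iteration 10: x = 3, done = True, freq = 10
Loop ends.

Final answer: 10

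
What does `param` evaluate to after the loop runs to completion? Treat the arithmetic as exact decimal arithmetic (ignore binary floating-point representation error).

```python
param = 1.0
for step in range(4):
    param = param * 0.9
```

Let's trace through this code step by step.

Initialize: param = 1.0
Entering loop: for step in range(4):
After iteration 1: step = 0, param = 0.9
After iteration 2: step = 1, param = 0.81
After iteration 3: step = 2, param = 0.729
After iteration 4: step = 3, param = 0.6561
Loop ends.

Final answer: 0.6561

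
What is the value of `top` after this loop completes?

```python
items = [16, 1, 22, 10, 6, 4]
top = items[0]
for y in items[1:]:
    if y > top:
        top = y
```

Let's trace through this code step by step.

Initialize: items = [16, 1, 22, 10, 6, 4]
Initialize: top = 16
Entering loop: for y in items[1:]:
After iteration 1: y = 1, top = 16
After iteration 2: y = 22, top = 22
After iteration 3: y = 10, top = 22
After iteration 4: y = 6, top = 22
After iteration 5: y = 4, top = 22
Loop ends.

Final answer: 22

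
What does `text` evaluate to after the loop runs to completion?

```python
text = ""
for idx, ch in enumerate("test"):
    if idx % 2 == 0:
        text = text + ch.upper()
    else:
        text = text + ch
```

Let's trace through this code step by step.

Initialize: text = ''
Entering loop: for idx, ch in enumerate("test"):
After iteration 1: idx = 0, ch = 't', text = 'T'
After iteration 2: idx = 1, ch = 'e', text = 'Te'
After iteration 3: idx = 2, ch = 's', text = 'TeS'
After iteration 4: idx = 3, ch = 't', text = 'TeSt'
Loop ends.

Final answer: 'TeSt'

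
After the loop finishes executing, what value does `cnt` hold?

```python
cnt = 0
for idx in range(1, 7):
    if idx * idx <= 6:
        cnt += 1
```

Let's trace through this code step by step.

Initialize: cnt = 0
Entering loop: for idx in range(1, 7):
After iteration 1: idx = 1, cnt = 1
After iteration 2: idx = 2, cnt = 2
After iteration 3: idx = 3, cnt = 2
After iteration 4: idx = 4, cnt = 2
After iteration 5: idx = 5, cnt = 2
After iteration 6: idx = 6, cnt = 2
Loop ends.

Final answer: 2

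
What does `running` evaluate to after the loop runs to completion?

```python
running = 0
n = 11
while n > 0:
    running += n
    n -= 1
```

Let's trace through this code step by step.

Initialize: running = 0
Initialize: n = 11
Entering loop: while n > 0:
After iteration 1: running = 11, n = 10
After iteration 2: running = 21, n = 9
After iteration 3: running = 30, n = 8
After iteration 4: running = 38, n = 7
After iteration 5: running = 45, n = 6
After iteration 6: running = 51, n = 5
After iteration 7: running = 56, n = 4
After iteration 8: running = 60, n = 3
After iteration 9: running = 63, n = 2
After iteration 10: running = 65, n = 1
After iteration 11: running = 66, n = 0
Loop ends.

Final answer: 66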